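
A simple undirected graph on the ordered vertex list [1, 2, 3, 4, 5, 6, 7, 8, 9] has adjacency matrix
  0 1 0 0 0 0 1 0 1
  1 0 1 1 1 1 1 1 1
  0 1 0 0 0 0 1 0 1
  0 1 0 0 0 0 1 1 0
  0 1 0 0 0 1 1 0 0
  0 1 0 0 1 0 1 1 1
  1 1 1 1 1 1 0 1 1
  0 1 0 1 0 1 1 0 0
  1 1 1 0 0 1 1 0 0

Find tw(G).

3

A width-3 tree decomposition is:
Bags: B1 = {2, 6, 7, 9}  B2 = {2, 6, 7, 8}  B3 = {1, 2, 7, 9}  B4 = {2, 3, 7, 9}  B5 = {2, 5, 6, 7}  B6 = {2, 4, 7, 8}
Tree: B1–B2, B1–B3, B3–B4, B2–B5, B2–B6
Each bag holds 4 vertices, so the decomposition has width 3, which upper-bounds the treewidth. Conversely, {1, 2, 7, 9} is a clique of size 4, and the vertices of any clique must share a bag in every tree decomposition; so some bag has ≥ 4 vertices and tw(G) ≥ 3. Therefore the treewidth is 3.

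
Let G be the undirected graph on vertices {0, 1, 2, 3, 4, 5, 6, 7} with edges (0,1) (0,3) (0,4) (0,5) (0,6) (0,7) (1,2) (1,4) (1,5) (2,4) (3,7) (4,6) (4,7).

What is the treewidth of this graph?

A width-2 tree decomposition is:
Bags: B1 = {0, 1, 5}  B2 = {0, 1, 4}  B3 = {0, 4, 7}  B4 = {0, 3, 7}  B5 = {0, 4, 6}  B6 = {1, 2, 4}
Tree: B1–B2, B2–B3, B3–B4, B2–B5, B2–B6
Each bag holds 3 vertices, so the decomposition has width 2, which upper-bounds the treewidth. For the lower bound, the 3 vertices {0, 3, 7} are pairwise adjacent, and any tree decomposition puts a clique entirely inside one bag — forcing width ≥ 2. Therefore the treewidth is 2.

2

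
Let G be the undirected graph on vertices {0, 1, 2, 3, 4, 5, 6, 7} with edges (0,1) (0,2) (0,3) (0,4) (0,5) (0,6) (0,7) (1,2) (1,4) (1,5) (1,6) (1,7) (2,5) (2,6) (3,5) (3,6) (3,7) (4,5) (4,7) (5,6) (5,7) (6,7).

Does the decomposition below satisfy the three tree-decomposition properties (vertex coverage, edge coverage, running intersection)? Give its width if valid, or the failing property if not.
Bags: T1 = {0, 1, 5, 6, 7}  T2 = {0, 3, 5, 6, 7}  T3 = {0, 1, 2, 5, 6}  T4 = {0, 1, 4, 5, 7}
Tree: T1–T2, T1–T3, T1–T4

Yes; width 4.

Vertex coverage: the bags together contain {0, 1, 2, 3, 4, 5, 6, 7}, the full vertex set. Edge coverage: each edge of G has both endpoints in at least one bag. Running intersection: for every vertex, the bags containing it form a connected subtree. All three properties hold, so this is a valid tree decomposition of width max|bag| − 1 = 4, and hence tw(G) ≤ 4.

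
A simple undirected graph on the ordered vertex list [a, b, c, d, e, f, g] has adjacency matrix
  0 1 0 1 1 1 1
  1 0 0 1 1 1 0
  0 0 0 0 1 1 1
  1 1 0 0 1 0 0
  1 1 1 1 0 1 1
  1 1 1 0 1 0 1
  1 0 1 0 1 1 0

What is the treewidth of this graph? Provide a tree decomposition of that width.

Treewidth 3.
One optimal decomposition is:
Bags: B1 = {a, b, d, e}  B2 = {a, b, e, f}  B3 = {a, e, f, g}  B4 = {c, e, f, g}
Tree: B1–B2, B2–B3, B3–B4

Each bag holds 4 vertices, so the decomposition has width 3, which upper-bounds the treewidth. Conversely, {a, b, d, e} is a clique of size 4, and the vertices of any clique must share a bag in every tree decomposition; so some bag has ≥ 4 vertices and tw(G) ≥ 3. Combining the bounds, tw(G) = 3.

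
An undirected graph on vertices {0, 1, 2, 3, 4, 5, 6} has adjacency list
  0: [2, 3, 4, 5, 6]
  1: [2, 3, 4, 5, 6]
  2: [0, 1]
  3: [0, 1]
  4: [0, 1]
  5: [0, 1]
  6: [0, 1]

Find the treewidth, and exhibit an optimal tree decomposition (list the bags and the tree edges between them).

Treewidth 2.
Bags: B1 = {0, 1, 4}  B2 = {0, 1, 5}  B3 = {0, 1, 6}  B4 = {0, 1, 2}  B5 = {0, 1, 3}
Tree: B1–B2, B2–B3, B3–B4, B4–B5

Every bag has size at most 3, so the width is 3 − 1 = 2 and tw(G) ≤ 2. The edges 0–4–1–5–0 form a cycle, so G is not a tree and its treewidth is at least 2. The upper and lower bounds meet at 2, so that is the treewidth.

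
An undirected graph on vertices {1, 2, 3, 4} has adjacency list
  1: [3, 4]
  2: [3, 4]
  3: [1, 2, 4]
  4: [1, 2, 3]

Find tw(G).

2

A width-2 tree decomposition is:
Bags: B1 = {2, 3, 4}  B2 = {1, 3, 4}
Tree: B1–B2
The largest bag has 3 vertices, giving width 2; this decomposition certifies tw(G) ≤ 2. Conversely, {1, 3, 4} is a clique of size 3, and the vertices of any clique must share a bag in every tree decomposition; so some bag has ≥ 3 vertices and tw(G) ≥ 2. Therefore the treewidth is 2.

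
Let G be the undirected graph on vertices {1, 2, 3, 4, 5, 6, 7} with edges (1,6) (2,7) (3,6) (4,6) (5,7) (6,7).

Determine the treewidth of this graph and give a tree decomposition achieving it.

The largest bag has 2 vertices, giving width 1; this decomposition certifies tw(G) ≤ 1. Since G has at least one edge (e.g. 7–6), it is not an edgeless graph, so tw(G) ≥ 1. Hence tw(G) = 1 exactly.

Treewidth 1.
One optimal decomposition is:
Bags: B1 = {6, 7}  B2 = {4, 6}  B3 = {2, 7}  B4 = {1, 6}  B5 = {3, 6}  B6 = {5, 7}
Tree: B1–B2, B1–B3, B1–B4, B1–B5, B3–B6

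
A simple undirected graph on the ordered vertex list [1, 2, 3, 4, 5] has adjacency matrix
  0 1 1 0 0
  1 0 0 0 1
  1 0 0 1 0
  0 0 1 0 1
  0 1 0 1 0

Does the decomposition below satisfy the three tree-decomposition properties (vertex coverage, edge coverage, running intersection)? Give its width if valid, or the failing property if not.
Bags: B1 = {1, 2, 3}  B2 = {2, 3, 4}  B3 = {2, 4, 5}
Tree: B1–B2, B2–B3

Yes; width 2.

Vertex coverage: the bags together contain {1, 2, 3, 4, 5}, the full vertex set. Edge coverage: each edge of G has both endpoints in at least one bag. Running intersection: for every vertex, the bags containing it form a connected subtree. All three properties hold, so this is a valid tree decomposition of width max|bag| − 1 = 2, and hence tw(G) ≤ 2.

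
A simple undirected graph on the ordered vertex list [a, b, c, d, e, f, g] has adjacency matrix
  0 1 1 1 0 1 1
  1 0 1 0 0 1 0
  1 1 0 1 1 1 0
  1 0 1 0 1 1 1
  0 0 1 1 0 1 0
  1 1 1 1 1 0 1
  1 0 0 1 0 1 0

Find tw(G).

A width-3 tree decomposition is:
Bags: B1 = {a, c, d, f}  B2 = {a, b, c, f}  B3 = {a, d, f, g}  B4 = {c, d, e, f}
Tree: B1–B2, B1–B3, B1–B4
The largest bag has 4 vertices, giving width 3; this decomposition certifies tw(G) ≤ 3. On the other hand G contains the 4-clique {a, d, f, g}. A clique must lie in a single bag of any decomposition, so no decomposition can have width below 3. Combining the bounds, tw(G) = 3.

3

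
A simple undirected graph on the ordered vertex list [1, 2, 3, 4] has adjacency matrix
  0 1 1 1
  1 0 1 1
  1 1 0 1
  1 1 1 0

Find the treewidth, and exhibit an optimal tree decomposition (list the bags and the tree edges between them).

Treewidth 3.
Bags: B1 = {1, 2, 3, 4}
Tree: (single bag)

A single bag containing all 4 vertices is trivially a valid decomposition of width 3. On the other hand G contains the 4-clique {1, 2, 3, 4}. A clique must lie in a single bag of any decomposition, so no decomposition can have width below 3. The upper and lower bounds meet at 3, so that is the treewidth.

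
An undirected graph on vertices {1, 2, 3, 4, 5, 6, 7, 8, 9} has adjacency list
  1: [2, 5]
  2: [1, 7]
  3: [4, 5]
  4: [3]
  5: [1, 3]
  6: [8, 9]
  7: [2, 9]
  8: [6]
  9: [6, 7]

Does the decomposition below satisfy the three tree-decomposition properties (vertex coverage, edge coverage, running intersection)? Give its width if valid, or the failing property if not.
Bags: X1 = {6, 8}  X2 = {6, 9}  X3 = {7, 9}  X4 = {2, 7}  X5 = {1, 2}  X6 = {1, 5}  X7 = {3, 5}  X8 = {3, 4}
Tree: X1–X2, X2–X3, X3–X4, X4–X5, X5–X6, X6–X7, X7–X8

Vertex coverage: the bags together contain {1, 2, 3, 4, 5, 6, 7, 8, 9}, the full vertex set. Edge coverage: each edge of G has both endpoints in at least one bag. Running intersection: for every vertex, the bags containing it form a connected subtree. All three properties hold, so this is a valid tree decomposition of width max|bag| − 1 = 1, and hence tw(G) ≤ 1.

Yes; width 1.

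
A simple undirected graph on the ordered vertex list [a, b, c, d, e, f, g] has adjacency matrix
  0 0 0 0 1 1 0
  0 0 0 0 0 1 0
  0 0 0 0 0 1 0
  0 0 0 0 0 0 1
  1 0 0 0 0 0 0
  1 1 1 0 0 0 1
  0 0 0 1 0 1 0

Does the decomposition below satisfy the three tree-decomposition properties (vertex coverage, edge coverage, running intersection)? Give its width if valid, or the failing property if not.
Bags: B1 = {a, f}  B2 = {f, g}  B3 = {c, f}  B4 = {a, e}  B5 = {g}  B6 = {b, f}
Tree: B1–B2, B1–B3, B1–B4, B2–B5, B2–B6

A tree decomposition must satisfy three properties: every vertex lies in some bag; for every edge, both endpoints lie together in some bag; and for every vertex, the bags containing it form a connected subtree. Here vertex d appears in no bag, so the decomposition is invalid.

No — vertex d appears in no bag.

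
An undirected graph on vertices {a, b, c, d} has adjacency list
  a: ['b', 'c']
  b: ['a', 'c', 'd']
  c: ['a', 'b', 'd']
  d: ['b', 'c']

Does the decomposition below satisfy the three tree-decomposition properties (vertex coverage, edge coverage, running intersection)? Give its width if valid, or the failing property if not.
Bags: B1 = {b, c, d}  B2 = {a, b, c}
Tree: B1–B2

Yes; width 2.

Vertex coverage: the bags together contain {a, b, c, d}, the full vertex set. Edge coverage: each edge of G has both endpoints in at least one bag. Running intersection: for every vertex, the bags containing it form a connected subtree. All three properties hold, so this is a valid tree decomposition of width max|bag| − 1 = 2, and hence tw(G) ≤ 2.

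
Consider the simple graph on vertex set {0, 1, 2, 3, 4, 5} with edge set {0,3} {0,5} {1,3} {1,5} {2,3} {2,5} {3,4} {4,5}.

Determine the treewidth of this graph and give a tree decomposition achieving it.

Treewidth 2.
One optimal decomposition is:
Bags: B1 = {3, 4, 5}  B2 = {1, 3, 5}  B3 = {2, 3, 5}  B4 = {0, 3, 5}
Tree: B1–B2, B2–B3, B3–B4

Every bag has size at most 3, so the width is 3 − 1 = 2 and tw(G) ≤ 2. For the lower bound, G contains the cycle 4–5–1–3–4, so G is not a forest; only forests have treewidth ≤ 1, hence tw(G) ≥ 2. The upper and lower bounds meet at 2, so that is the treewidth.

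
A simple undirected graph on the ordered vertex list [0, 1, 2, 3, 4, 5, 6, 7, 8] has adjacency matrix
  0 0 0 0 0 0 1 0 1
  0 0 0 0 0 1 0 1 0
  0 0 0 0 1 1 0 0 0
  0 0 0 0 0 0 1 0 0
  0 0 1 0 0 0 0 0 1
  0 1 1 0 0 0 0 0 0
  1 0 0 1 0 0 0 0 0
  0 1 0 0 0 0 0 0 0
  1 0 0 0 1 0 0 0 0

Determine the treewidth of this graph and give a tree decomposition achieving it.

Every bag has size at most 2, so the width is 2 − 1 = 1 and tw(G) ≤ 1. Since G has at least one edge (e.g. 3–6), it is not an edgeless graph, so tw(G) ≥ 1. Therefore the treewidth is 1.

Treewidth 1.
One such decomposition:
Bags: B1 = {3, 6}  B2 = {0, 6}  B3 = {0, 8}  B4 = {4, 8}  B5 = {2, 4}  B6 = {2, 5}  B7 = {1, 5}  B8 = {1, 7}
Tree: B1–B2, B2–B3, B3–B4, B4–B5, B5–B6, B6–B7, B7–B8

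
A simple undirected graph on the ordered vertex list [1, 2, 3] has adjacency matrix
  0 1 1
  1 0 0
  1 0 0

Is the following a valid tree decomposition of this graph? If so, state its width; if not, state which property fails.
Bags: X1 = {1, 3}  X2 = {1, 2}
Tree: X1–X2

Vertex coverage: the bags together contain {1, 2, 3}, the full vertex set. Edge coverage: each edge of G has both endpoints in at least one bag. Running intersection: for every vertex, the bags containing it form a connected subtree. All three properties hold, so this is a valid tree decomposition of width max|bag| − 1 = 1, and hence tw(G) ≤ 1.

Yes; width 1.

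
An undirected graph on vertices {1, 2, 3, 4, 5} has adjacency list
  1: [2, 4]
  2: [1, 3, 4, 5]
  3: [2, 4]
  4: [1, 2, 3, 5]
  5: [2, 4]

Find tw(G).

A width-2 tree decomposition is:
Bags: B1 = {2, 4, 5}  B2 = {1, 2, 4}  B3 = {2, 3, 4}
Tree: B1–B2, B2–B3
The largest bag has 3 vertices, giving width 2; this decomposition certifies tw(G) ≤ 2. For the lower bound, the 3 vertices {1, 2, 4} are pairwise adjacent, and any tree decomposition puts a clique entirely inside one bag — forcing width ≥ 2. The upper and lower bounds meet at 2, so that is the treewidth.

2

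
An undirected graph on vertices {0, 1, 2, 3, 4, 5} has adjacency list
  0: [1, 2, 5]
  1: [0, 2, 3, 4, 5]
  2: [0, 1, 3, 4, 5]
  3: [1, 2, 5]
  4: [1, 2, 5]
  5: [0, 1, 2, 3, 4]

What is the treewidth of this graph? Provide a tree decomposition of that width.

Each bag holds 4 vertices, so the decomposition has width 3, which upper-bounds the treewidth. Conversely, {0, 1, 2, 5} is a clique of size 4, and the vertices of any clique must share a bag in every tree decomposition; so some bag has ≥ 4 vertices and tw(G) ≥ 3. Combining the bounds, tw(G) = 3.

Treewidth 3.
One such decomposition:
Bags: B1 = {1, 2, 4, 5}  B2 = {1, 2, 3, 5}  B3 = {0, 1, 2, 5}
Tree: B1–B2, B1–B3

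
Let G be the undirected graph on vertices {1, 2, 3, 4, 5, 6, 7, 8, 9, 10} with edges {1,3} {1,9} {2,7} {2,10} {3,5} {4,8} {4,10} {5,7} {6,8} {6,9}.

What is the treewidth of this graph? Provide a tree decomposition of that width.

The largest bag has 3 vertices, giving width 2; this decomposition certifies tw(G) ≤ 2. The edges 7–2–10–4–8–6–9–1–3–5–7 form a cycle, so G is not a tree and its treewidth is at least 2. Combining the bounds, tw(G) = 2.

Treewidth 2.
One such decomposition:
Bags: B1 = {2, 7, 10}  B2 = {4, 7, 10}  B3 = {4, 7, 8}  B4 = {6, 7, 8}  B5 = {6, 7, 9}  B6 = {1, 7, 9}  B7 = {1, 3, 7}  B8 = {3, 5, 7}
Tree: B1–B2, B2–B3, B3–B4, B4–B5, B5–B6, B6–B7, B7–B8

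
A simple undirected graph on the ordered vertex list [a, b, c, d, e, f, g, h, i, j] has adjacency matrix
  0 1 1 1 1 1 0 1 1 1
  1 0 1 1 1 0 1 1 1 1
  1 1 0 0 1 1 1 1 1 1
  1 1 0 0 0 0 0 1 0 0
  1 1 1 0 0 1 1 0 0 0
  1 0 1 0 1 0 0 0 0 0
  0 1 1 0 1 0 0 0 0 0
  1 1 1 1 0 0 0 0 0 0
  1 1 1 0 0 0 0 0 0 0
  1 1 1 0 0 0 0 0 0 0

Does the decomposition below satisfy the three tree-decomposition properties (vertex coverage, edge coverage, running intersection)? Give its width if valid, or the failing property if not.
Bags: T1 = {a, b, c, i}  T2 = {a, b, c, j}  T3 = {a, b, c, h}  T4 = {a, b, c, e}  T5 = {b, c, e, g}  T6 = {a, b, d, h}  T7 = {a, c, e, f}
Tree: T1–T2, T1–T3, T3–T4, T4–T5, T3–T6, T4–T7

Yes; width 3.

Checking the three conditions: (i) the bags cover all of {a, b, c, d, e, f, g, h, i, j}; (ii) for each edge, some bag contains both endpoints; (iii) the bags containing any fixed vertex form a subtree. All hold, so the decomposition is valid with width 4 − 1 = 3.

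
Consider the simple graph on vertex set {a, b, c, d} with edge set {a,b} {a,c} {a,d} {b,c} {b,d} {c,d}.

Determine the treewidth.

3

A width-3 tree decomposition is:
Bags: B1 = {a, b, c, d}
Tree: (single bag)
With just one bag of size 4, the width is 4 − 1 = 3, so tw(G) ≤ 3. On the other hand G contains the 4-clique {a, b, c, d}. A clique must lie in a single bag of any decomposition, so no decomposition can have width below 3. Therefore the treewidth is 3.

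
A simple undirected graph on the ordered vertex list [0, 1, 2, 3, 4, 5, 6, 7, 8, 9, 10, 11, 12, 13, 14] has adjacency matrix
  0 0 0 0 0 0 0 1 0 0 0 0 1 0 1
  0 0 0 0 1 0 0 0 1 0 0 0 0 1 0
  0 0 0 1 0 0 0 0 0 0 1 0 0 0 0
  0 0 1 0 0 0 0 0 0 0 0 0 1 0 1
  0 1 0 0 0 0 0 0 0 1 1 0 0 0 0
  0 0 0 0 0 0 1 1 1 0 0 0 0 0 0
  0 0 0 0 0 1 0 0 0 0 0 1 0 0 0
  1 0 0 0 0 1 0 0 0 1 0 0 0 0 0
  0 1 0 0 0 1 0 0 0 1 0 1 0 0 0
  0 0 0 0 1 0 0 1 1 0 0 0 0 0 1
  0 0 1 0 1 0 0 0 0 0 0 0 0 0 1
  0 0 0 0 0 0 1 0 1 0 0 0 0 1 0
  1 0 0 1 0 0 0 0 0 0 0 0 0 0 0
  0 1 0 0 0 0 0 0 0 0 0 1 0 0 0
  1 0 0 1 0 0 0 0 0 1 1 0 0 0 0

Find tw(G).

3

A width-3 tree decomposition is:
Bags: B1 = {2, 3, 10, 12}  B2 = {3, 10, 12, 14}  B3 = {0, 10, 12, 14}  B4 = {0, 4, 10, 14}  B5 = {0, 4, 9, 14}  B6 = {0, 4, 7, 9}  B7 = {1, 4, 7, 9}  B8 = {1, 7, 8, 9}  B9 = {1, 5, 7, 8}  B10 = {1, 5, 8, 13}  B11 = {5, 8, 11, 13}  B12 = {5, 6, 11, 13}
Tree: B1–B2, B2–B3, B3–B4, B4–B5, B5–B6, B6–B7, B7–B8, B8–B9, B9–B10, B10–B11, B11–B12
The largest bag has 4 vertices, giving width 3; this decomposition certifies tw(G) ≤ 3. For the lower bound: the 4 vertex sets {2,3,12}, {10}, {14}, {0,4,7,9} are disjoint, each induces a connected subgraph, and every pair is joined by at least one edge of G. Contracting each set to a single vertex therefore yields K_{4} as a minor, and since treewidth is minor-monotone, tw(G) ≥ tw(K_{4}) = 3. Combining the bounds, tw(G) = 3.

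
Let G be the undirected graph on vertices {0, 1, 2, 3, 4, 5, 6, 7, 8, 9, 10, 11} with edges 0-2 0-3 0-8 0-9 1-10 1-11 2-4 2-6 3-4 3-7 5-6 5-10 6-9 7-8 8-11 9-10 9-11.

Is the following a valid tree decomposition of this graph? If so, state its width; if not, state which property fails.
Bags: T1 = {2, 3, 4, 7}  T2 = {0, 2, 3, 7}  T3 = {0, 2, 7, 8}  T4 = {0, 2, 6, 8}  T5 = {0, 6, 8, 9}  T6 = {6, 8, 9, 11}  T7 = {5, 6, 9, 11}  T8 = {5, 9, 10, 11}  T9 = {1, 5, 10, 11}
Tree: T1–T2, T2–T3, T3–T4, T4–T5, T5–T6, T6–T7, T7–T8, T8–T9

Every vertex of G appears in some bag (union = {0, 1, 2, 3, 4, 5, 6, 7, 8, 9, 10, 11}); every edge is covered by a bag; and for each vertex v the set of bags containing v is connected in the bag tree. The decomposition is therefore valid. The largest bag has 4 vertices, so the width is 3.

Yes; width 3.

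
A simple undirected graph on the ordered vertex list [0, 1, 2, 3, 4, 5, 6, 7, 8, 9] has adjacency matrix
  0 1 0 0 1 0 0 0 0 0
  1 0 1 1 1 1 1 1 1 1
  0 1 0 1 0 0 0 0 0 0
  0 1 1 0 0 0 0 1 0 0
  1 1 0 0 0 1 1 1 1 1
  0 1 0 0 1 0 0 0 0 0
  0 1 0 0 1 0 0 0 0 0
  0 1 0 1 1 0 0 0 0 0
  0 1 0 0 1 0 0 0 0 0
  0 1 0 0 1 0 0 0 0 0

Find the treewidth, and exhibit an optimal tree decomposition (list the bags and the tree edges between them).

Each bag holds 3 vertices, so the decomposition has width 2, which upper-bounds the treewidth. Conversely, {1, 2, 3} is a clique of size 3, and the vertices of any clique must share a bag in every tree decomposition; so some bag has ≥ 3 vertices and tw(G) ≥ 2. The upper and lower bounds meet at 2, so that is the treewidth.

Treewidth 2.
One optimal decomposition is:
Bags: B1 = {1, 4, 7}  B2 = {1, 4, 5}  B3 = {1, 3, 7}  B4 = {1, 4, 9}  B5 = {0, 1, 4}  B6 = {1, 4, 6}  B7 = {1, 2, 3}  B8 = {1, 4, 8}
Tree: B1–B2, B1–B3, B2–B4, B1–B5, B2–B6, B3–B7, B6–B8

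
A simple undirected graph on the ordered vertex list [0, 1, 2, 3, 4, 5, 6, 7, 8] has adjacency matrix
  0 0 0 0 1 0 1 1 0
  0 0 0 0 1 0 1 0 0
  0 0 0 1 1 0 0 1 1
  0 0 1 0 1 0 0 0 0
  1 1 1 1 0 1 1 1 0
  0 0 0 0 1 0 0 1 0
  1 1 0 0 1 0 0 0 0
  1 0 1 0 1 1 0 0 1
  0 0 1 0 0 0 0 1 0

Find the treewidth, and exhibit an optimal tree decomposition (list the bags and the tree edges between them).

Each bag holds 3 vertices, so the decomposition has width 2, which upper-bounds the treewidth. For the lower bound, the 3 vertices {2, 7, 8} are pairwise adjacent, and any tree decomposition puts a clique entirely inside one bag — forcing width ≥ 2. The upper and lower bounds meet at 2, so that is the treewidth.

Treewidth 2.
Bags: B1 = {0, 4, 7}  B2 = {2, 4, 7}  B3 = {4, 5, 7}  B4 = {0, 4, 6}  B5 = {2, 7, 8}  B6 = {1, 4, 6}  B7 = {2, 3, 4}
Tree: B1–B2, B1–B3, B1–B4, B2–B5, B4–B6, B2–B7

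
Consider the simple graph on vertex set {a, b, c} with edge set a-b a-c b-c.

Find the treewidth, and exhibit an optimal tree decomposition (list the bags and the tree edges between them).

With just one bag of size 3, the width is 3 − 1 = 2, so tw(G) ≤ 2. Conversely, {a, b, c} is a clique of size 3, and the vertices of any clique must share a bag in every tree decomposition; so some bag has ≥ 3 vertices and tw(G) ≥ 2. Therefore the treewidth is 2.

Treewidth 2.
One optimal decomposition is:
Bags: B1 = {a, b, c}
Tree: (single bag)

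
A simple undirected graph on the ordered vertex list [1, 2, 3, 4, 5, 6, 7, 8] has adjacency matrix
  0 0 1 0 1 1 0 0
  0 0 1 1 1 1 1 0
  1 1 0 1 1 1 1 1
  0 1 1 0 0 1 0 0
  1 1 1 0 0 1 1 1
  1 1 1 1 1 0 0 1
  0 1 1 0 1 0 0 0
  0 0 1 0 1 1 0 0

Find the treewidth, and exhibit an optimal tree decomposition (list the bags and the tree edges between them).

The largest bag has 4 vertices, giving width 3; this decomposition certifies tw(G) ≤ 3. On the other hand G contains the 4-clique {2, 3, 4, 6}. A clique must lie in a single bag of any decomposition, so no decomposition can have width below 3. Therefore the treewidth is 3.

Treewidth 3.
One optimal decomposition is:
Bags: B1 = {2, 3, 5, 6}  B2 = {1, 3, 5, 6}  B3 = {2, 3, 4, 6}  B4 = {3, 5, 6, 8}  B5 = {2, 3, 5, 7}
Tree: B1–B2, B1–B3, B2–B4, B1–B5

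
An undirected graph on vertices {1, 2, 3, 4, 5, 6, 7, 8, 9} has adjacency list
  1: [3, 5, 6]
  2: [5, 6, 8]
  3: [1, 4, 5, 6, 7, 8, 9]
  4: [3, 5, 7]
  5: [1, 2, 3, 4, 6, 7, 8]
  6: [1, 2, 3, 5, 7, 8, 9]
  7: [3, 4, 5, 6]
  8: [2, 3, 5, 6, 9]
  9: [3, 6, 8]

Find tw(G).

3

A width-3 tree decomposition is:
Bags: B1 = {3, 5, 6, 8}  B2 = {2, 5, 6, 8}  B3 = {3, 5, 6, 7}  B4 = {1, 3, 5, 6}  B5 = {3, 4, 5, 7}  B6 = {3, 6, 8, 9}
Tree: B1–B2, B1–B3, B3–B4, B3–B5, B1–B6
Each bag holds 4 vertices, so the decomposition has width 3, which upper-bounds the treewidth. For the lower bound, the 4 vertices {2, 5, 6, 8} are pairwise adjacent, and any tree decomposition puts a clique entirely inside one bag — forcing width ≥ 3. Therefore the treewidth is 3.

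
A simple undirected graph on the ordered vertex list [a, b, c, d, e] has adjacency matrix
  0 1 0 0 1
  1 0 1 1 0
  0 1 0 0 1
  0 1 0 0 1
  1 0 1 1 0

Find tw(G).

2

A width-2 tree decomposition is:
Bags: B1 = {b, d, e}  B2 = {b, c, e}  B3 = {a, b, e}
Tree: B1–B2, B2–B3
Each bag holds 3 vertices, so the decomposition has width 2, which upper-bounds the treewidth. Since e–d–b–c–e is a cycle in G, G is not acyclic. Forests are exactly the graphs of treewidth ≤ 1, so tw(G) ≥ 2. The upper and lower bounds meet at 2, so that is the treewidth.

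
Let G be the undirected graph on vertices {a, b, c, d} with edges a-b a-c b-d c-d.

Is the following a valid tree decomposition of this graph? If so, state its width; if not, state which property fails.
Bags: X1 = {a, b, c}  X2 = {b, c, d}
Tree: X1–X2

Yes; width 2.

Checking the three conditions: (i) the bags cover all of {a, b, c, d}; (ii) for each edge, some bag contains both endpoints; (iii) the bags containing any fixed vertex form a subtree. All hold, so the decomposition is valid with width 3 − 1 = 2.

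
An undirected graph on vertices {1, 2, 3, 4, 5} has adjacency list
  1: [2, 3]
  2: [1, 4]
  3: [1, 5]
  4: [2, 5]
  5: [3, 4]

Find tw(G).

A width-2 tree decomposition is:
Bags: B1 = {2, 4, 5}  B2 = {1, 2, 5}  B3 = {1, 3, 5}
Tree: B1–B2, B2–B3
The largest bag has 3 vertices, giving width 2; this decomposition certifies tw(G) ≤ 2. The edges 5–4–2–1–3–5 form a cycle, so G is not a tree and its treewidth is at least 2. Combining the bounds, tw(G) = 2.

2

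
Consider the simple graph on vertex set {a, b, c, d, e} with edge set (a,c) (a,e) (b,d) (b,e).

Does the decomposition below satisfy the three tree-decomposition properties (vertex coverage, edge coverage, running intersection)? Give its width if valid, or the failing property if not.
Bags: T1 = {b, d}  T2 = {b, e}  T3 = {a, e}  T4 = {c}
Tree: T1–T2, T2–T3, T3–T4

No — edge (a,c) lies in no bag.

A tree decomposition must satisfy three properties: every vertex lies in some bag; for every edge, both endpoints lie together in some bag; and for every vertex, the bags containing it form a connected subtree. Here edge (a,c) lies in no bag, so the decomposition is invalid.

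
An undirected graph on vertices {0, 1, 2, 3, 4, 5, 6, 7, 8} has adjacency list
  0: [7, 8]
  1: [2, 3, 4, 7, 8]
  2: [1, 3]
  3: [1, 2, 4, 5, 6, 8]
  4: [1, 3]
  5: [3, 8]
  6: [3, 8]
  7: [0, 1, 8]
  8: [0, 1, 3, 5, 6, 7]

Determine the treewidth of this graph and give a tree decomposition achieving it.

Treewidth 2.
One such decomposition:
Bags: B1 = {1, 7, 8}  B2 = {1, 3, 8}  B3 = {3, 5, 8}  B4 = {0, 7, 8}  B5 = {3, 6, 8}  B6 = {1, 2, 3}  B7 = {1, 3, 4}
Tree: B1–B2, B2–B3, B1–B4, B2–B5, B2–B6, B2–B7

Every bag has size at most 3, so the width is 3 − 1 = 2 and tw(G) ≤ 2. For the lower bound, the 3 vertices {0, 7, 8} are pairwise adjacent, and any tree decomposition puts a clique entirely inside one bag — forcing width ≥ 2. The upper and lower bounds meet at 2, so that is the treewidth.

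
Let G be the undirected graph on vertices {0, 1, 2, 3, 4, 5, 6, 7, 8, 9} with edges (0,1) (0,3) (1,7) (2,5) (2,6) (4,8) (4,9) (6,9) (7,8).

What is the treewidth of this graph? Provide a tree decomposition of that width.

The largest bag has 2 vertices, giving width 1; this decomposition certifies tw(G) ≤ 1. G has an edge, so its treewidth is at least 1. Combining the bounds, tw(G) = 1.

Treewidth 1.
Bags: B1 = {0, 3}  B2 = {0, 1}  B3 = {1, 7}  B4 = {7, 8}  B5 = {4, 8}  B6 = {4, 9}  B7 = {6, 9}  B8 = {2, 6}  B9 = {2, 5}
Tree: B1–B2, B2–B3, B3–B4, B4–B5, B5–B6, B6–B7, B7–B8, B8–B9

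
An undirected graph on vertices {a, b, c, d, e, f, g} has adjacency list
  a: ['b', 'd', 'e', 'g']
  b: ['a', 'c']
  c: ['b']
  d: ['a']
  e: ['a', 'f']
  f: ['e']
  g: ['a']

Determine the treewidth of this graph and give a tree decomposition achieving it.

Treewidth 1.
One such decomposition:
Bags: B1 = {a, e}  B2 = {a, d}  B3 = {e, f}  B4 = {a, g}  B5 = {a, b}  B6 = {b, c}
Tree: B1–B2, B1–B3, B2–B4, B2–B5, B5–B6

Every bag has size at most 2, so the width is 2 − 1 = 1 and tw(G) ≤ 1. Since G has at least one edge (e.g. a–e), it is not an edgeless graph, so tw(G) ≥ 1. Therefore the treewidth is 1.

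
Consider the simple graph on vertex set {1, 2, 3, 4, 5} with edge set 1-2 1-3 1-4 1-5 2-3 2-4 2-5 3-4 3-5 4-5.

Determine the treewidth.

4

A width-4 tree decomposition is:
Bags: B1 = {1, 2, 3, 4, 5}
Tree: (single bag)
A single bag containing all 5 vertices is trivially a valid decomposition of width 4. For the lower bound, the 5 vertices {1, 2, 3, 4, 5} are pairwise adjacent, and any tree decomposition puts a clique entirely inside one bag — forcing width ≥ 4. Therefore the treewidth is 4.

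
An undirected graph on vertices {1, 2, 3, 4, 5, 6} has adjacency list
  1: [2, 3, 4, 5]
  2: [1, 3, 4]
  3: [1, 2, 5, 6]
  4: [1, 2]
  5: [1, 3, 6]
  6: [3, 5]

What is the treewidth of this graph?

2

A width-2 tree decomposition is:
Bags: B1 = {1, 2, 3}  B2 = {1, 2, 4}  B3 = {1, 3, 5}  B4 = {3, 5, 6}
Tree: B1–B2, B1–B3, B3–B4
Each bag holds 3 vertices, so the decomposition has width 2, which upper-bounds the treewidth. Conversely, {1, 2, 3} is a clique of size 3, and the vertices of any clique must share a bag in every tree decomposition; so some bag has ≥ 3 vertices and tw(G) ≥ 2. The upper and lower bounds meet at 2, so that is the treewidth.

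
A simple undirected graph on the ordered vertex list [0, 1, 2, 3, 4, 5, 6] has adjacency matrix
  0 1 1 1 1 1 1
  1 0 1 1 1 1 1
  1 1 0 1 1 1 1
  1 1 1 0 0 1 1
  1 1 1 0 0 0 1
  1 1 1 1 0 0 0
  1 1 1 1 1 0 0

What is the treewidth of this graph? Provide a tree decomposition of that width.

Treewidth 4.
Bags: B1 = {0, 1, 2, 3, 5}  B2 = {0, 1, 2, 3, 6}  B3 = {0, 1, 2, 4, 6}
Tree: B1–B2, B2–B3

Each bag holds 5 vertices, so the decomposition has width 4, which upper-bounds the treewidth. On the other hand G contains the 5-clique {0, 1, 2, 3, 5}. A clique must lie in a single bag of any decomposition, so no decomposition can have width below 4. Therefore the treewidth is 4.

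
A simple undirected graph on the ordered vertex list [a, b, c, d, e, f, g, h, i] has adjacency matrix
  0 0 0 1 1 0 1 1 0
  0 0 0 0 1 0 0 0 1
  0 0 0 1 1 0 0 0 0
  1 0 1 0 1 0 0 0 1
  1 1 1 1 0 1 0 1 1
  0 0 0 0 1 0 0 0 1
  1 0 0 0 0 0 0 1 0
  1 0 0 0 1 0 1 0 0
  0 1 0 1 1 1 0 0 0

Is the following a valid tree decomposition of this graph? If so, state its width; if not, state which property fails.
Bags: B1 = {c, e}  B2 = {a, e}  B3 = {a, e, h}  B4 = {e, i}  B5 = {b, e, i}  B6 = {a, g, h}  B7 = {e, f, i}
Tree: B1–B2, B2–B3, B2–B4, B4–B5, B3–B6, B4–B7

No — vertex d appears in no bag.

A tree decomposition must satisfy three properties: every vertex lies in some bag; for every edge, both endpoints lie together in some bag; and for every vertex, the bags containing it form a connected subtree. Here vertex d appears in no bag, so the decomposition is invalid.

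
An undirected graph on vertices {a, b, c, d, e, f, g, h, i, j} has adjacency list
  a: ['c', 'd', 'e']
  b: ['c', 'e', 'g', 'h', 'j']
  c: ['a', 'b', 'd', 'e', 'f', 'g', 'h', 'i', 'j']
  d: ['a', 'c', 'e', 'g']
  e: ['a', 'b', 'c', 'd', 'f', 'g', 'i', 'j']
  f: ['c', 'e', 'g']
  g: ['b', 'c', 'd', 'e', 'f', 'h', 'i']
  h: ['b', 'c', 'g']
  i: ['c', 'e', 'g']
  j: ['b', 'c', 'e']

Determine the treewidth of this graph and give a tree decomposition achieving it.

The largest bag has 4 vertices, giving width 3; this decomposition certifies tw(G) ≤ 3. Conversely, {c, d, e, g} is a clique of size 4, and the vertices of any clique must share a bag in every tree decomposition; so some bag has ≥ 4 vertices and tw(G) ≥ 3. Hence tw(G) = 3 exactly.

Treewidth 3.
One optimal decomposition is:
Bags: B1 = {b, c, e, g}  B2 = {c, e, g, i}  B3 = {b, c, g, h}  B4 = {c, d, e, g}  B5 = {a, c, d, e}  B6 = {b, c, e, j}  B7 = {c, e, f, g}
Tree: B1–B2, B1–B3, B1–B4, B4–B5, B1–B6, B2–B7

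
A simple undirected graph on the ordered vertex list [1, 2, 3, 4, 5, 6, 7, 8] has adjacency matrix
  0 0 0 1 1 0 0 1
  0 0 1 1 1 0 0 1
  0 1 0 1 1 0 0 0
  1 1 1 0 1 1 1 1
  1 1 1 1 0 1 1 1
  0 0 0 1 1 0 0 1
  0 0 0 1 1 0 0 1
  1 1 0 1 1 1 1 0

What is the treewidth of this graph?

A width-3 tree decomposition is:
Bags: B1 = {2, 4, 5, 8}  B2 = {2, 3, 4, 5}  B3 = {1, 4, 5, 8}  B4 = {4, 5, 7, 8}  B5 = {4, 5, 6, 8}
Tree: B1–B2, B1–B3, B1–B4, B4–B5
Each bag holds 4 vertices, so the decomposition has width 3, which upper-bounds the treewidth. On the other hand G contains the 4-clique {1, 4, 5, 8}. A clique must lie in a single bag of any decomposition, so no decomposition can have width below 3. The upper and lower bounds meet at 3, so that is the treewidth.

3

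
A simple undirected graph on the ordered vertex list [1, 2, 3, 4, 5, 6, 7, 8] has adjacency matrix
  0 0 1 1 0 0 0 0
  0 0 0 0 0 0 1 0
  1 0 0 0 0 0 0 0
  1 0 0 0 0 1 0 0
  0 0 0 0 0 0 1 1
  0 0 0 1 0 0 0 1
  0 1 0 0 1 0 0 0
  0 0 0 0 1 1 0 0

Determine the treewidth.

1

A width-1 tree decomposition is:
Bags: B1 = {2, 7}  B2 = {5, 7}  B3 = {5, 8}  B4 = {6, 8}  B5 = {4, 6}  B6 = {1, 4}  B7 = {1, 3}
Tree: B1–B2, B2–B3, B3–B4, B4–B5, B5–B6, B6–B7
Each bag holds 2 vertices, so the decomposition has width 1, which upper-bounds the treewidth. Any graph with an edge has treewidth ≥ 1, and G has the edge 2–7. Combining the bounds, tw(G) = 1.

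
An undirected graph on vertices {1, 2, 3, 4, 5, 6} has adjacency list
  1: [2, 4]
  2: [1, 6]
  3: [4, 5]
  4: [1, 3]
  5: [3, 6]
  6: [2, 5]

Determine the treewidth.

A width-2 tree decomposition is:
Bags: B1 = {1, 3, 4}  B2 = {1, 3, 5}  B3 = {1, 5, 6}  B4 = {1, 2, 6}
Tree: B1–B2, B2–B3, B3–B4
The largest bag has 3 vertices, giving width 2; this decomposition certifies tw(G) ≤ 2. The edges 1–4–3–5–6–2–1 form a cycle, so G is not a tree and its treewidth is at least 2. The upper and lower bounds meet at 2, so that is the treewidth.

2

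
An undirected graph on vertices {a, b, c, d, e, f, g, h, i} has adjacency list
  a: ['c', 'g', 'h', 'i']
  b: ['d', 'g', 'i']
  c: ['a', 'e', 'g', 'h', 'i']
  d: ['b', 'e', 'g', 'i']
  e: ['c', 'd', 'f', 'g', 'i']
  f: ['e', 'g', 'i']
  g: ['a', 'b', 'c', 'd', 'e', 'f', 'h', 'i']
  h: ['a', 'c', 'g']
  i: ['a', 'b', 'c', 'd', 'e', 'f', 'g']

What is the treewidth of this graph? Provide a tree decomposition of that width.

Treewidth 3.
Bags: B1 = {c, e, g, i}  B2 = {a, c, g, i}  B3 = {e, f, g, i}  B4 = {a, c, g, h}  B5 = {d, e, g, i}  B6 = {b, d, g, i}
Tree: B1–B2, B1–B3, B2–B4, B3–B5, B5–B6

Each bag holds 4 vertices, so the decomposition has width 3, which upper-bounds the treewidth. On the other hand G contains the 4-clique {a, c, g, h}. A clique must lie in a single bag of any decomposition, so no decomposition can have width below 3. Hence tw(G) = 3 exactly.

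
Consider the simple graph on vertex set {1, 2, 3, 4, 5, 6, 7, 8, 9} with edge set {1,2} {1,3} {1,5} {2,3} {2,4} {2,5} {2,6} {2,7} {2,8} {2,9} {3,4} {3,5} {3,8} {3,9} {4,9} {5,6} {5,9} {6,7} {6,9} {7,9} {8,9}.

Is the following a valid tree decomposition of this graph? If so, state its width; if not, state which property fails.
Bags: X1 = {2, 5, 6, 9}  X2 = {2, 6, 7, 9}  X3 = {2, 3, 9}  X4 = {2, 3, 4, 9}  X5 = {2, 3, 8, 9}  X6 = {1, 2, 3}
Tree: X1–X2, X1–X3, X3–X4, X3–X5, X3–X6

No — edge (5,3) lies in no bag.

A tree decomposition must satisfy three properties: every vertex lies in some bag; for every edge, both endpoints lie together in some bag; and for every vertex, the bags containing it form a connected subtree. Here edge (5,3) lies in no bag, so the decomposition is invalid.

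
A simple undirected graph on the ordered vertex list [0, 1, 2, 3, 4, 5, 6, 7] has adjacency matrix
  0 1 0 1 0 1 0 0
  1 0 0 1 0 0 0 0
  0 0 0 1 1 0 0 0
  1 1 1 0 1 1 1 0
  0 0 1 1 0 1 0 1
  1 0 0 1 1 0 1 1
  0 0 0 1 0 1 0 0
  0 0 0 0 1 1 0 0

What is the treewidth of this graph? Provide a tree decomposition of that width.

Treewidth 2.
Bags: B1 = {3, 4, 5}  B2 = {3, 5, 6}  B3 = {2, 3, 4}  B4 = {4, 5, 7}  B5 = {0, 3, 5}  B6 = {0, 1, 3}
Tree: B1–B2, B1–B3, B1–B4, B1–B5, B5–B6

Every bag has size at most 3, so the width is 3 − 1 = 2 and tw(G) ≤ 2. For the lower bound, the 3 vertices {0, 1, 3} are pairwise adjacent, and any tree decomposition puts a clique entirely inside one bag — forcing width ≥ 2. Therefore the treewidth is 2.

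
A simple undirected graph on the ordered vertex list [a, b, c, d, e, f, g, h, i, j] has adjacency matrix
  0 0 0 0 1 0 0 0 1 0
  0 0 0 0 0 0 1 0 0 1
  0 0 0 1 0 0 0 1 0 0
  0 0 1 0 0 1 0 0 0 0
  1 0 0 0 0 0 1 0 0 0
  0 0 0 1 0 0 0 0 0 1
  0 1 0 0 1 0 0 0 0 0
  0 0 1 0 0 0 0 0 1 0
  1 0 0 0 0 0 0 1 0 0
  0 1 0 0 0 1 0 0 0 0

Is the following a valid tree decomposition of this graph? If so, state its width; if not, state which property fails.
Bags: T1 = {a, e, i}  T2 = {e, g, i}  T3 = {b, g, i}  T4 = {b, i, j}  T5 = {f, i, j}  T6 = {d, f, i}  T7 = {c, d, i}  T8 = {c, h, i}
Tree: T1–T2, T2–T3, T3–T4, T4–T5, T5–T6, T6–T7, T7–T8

Yes; width 2.

Checking the three conditions: (i) the bags cover all of {a, b, c, d, e, f, g, h, i, j}; (ii) for each edge, some bag contains both endpoints; (iii) the bags containing any fixed vertex form a subtree. All hold, so the decomposition is valid with width 3 − 1 = 2.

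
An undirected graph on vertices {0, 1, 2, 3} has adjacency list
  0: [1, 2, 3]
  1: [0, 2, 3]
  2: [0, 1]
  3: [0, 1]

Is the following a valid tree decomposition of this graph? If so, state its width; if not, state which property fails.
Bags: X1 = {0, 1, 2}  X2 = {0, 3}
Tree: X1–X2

A tree decomposition must satisfy three properties: every vertex lies in some bag; for every edge, both endpoints lie together in some bag; and for every vertex, the bags containing it form a connected subtree. Here edge (1,3) lies in no bag, so the decomposition is invalid.

No — edge (1,3) lies in no bag.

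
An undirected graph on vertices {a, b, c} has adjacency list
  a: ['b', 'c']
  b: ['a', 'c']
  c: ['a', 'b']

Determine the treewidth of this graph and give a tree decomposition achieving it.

With just one bag of size 3, the width is 3 − 1 = 2, so tw(G) ≤ 2. Conversely, {a, b, c} is a clique of size 3, and the vertices of any clique must share a bag in every tree decomposition; so some bag has ≥ 3 vertices and tw(G) ≥ 2. The upper and lower bounds meet at 2, so that is the treewidth.

Treewidth 2.
One such decomposition:
Bags: B1 = {a, b, c}
Tree: (single bag)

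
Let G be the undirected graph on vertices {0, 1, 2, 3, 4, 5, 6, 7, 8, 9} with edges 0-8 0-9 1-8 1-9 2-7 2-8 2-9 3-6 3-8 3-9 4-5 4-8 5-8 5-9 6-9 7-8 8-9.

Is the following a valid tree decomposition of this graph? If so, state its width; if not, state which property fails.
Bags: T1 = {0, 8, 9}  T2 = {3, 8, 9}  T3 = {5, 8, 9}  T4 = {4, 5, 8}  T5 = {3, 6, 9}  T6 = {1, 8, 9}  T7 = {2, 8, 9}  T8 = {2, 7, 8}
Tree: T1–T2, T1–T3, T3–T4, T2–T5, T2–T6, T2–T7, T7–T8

Checking the three conditions: (i) the bags cover all of {0, 1, 2, 3, 4, 5, 6, 7, 8, 9}; (ii) for each edge, some bag contains both endpoints; (iii) the bags containing any fixed vertex form a subtree. All hold, so the decomposition is valid with width 3 − 1 = 2.

Yes; width 2.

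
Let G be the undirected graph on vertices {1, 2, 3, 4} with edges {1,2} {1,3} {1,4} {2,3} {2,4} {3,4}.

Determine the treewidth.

A width-3 tree decomposition is:
Bags: B1 = {1, 2, 3, 4}
Tree: (single bag)
With just one bag of size 4, the width is 4 − 1 = 3, so tw(G) ≤ 3. On the other hand G contains the 4-clique {1, 2, 3, 4}. A clique must lie in a single bag of any decomposition, so no decomposition can have width below 3. Hence tw(G) = 3 exactly.

3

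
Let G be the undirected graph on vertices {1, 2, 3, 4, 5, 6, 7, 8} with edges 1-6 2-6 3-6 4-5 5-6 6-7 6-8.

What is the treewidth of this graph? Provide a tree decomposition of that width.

Treewidth 1.
Bags: B1 = {5, 6}  B2 = {6, 7}  B3 = {4, 5}  B4 = {3, 6}  B5 = {6, 8}  B6 = {2, 6}  B7 = {1, 6}
Tree: B1–B2, B1–B3, B2–B4, B2–B5, B4–B6, B1–B7

The largest bag has 2 vertices, giving width 1; this decomposition certifies tw(G) ≤ 1. Any graph with an edge has treewidth ≥ 1, and G has the edge 5–6. Hence tw(G) = 1 exactly.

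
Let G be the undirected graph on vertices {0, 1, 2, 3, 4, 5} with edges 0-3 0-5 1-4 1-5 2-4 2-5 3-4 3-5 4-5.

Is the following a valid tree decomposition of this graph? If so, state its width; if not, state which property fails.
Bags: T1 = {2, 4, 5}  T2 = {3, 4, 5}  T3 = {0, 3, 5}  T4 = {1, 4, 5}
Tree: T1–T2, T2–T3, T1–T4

Every vertex of G appears in some bag (union = {0, 1, 2, 3, 4, 5}); every edge is covered by a bag; and for each vertex v the set of bags containing v is connected in the bag tree. The decomposition is therefore valid. The largest bag has 3 vertices, so the width is 2.

Yes; width 2.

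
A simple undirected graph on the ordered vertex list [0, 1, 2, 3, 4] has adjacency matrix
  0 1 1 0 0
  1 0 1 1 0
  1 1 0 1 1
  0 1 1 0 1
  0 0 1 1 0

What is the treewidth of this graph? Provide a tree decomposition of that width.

Every bag has size at most 3, so the width is 3 − 1 = 2 and tw(G) ≤ 2. Conversely, {0, 1, 2} is a clique of size 3, and the vertices of any clique must share a bag in every tree decomposition; so some bag has ≥ 3 vertices and tw(G) ≥ 2. Therefore the treewidth is 2.

Treewidth 2.
One optimal decomposition is:
Bags: B1 = {0, 1, 2}  B2 = {1, 2, 3}  B3 = {2, 3, 4}
Tree: B1–B2, B2–B3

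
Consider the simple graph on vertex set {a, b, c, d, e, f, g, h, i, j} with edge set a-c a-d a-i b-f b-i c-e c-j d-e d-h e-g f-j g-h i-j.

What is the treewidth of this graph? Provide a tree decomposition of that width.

Treewidth 2.
One optimal decomposition is:
Bags: B1 = {e, g, h}  B2 = {d, e, h}  B3 = {c, d, e}  B4 = {a, c, d}  B5 = {a, c, j}  B6 = {a, i, j}  B7 = {f, i, j}  B8 = {b, f, i}
Tree: B1–B2, B2–B3, B3–B4, B4–B5, B5–B6, B6–B7, B7–B8

Each bag holds 3 vertices, so the decomposition has width 2, which upper-bounds the treewidth. Since g–h–d–e–g is a cycle in G, G is not acyclic. Forests are exactly the graphs of treewidth ≤ 1, so tw(G) ≥ 2. Hence tw(G) = 2 exactly.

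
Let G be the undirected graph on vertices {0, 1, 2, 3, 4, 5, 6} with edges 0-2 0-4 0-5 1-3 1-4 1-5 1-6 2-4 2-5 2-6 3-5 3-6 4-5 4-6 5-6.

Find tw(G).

3

A width-3 tree decomposition is:
Bags: B1 = {1, 4, 5, 6}  B2 = {2, 4, 5, 6}  B3 = {1, 3, 5, 6}  B4 = {0, 2, 4, 5}
Tree: B1–B2, B1–B3, B2–B4
Each bag holds 4 vertices, so the decomposition has width 3, which upper-bounds the treewidth. On the other hand G contains the 4-clique {1, 3, 5, 6}. A clique must lie in a single bag of any decomposition, so no decomposition can have width below 3. Therefore the treewidth is 3.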